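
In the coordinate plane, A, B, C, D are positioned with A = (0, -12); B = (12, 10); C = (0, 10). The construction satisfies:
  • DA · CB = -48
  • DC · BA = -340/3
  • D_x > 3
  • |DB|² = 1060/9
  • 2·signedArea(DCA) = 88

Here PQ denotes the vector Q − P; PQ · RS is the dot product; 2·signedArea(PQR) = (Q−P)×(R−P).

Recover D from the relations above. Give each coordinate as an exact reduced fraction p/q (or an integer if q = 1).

D = (4, 8/3)

1. D_x = 4  [2·signedArea(DCA) = 88 ∩ DC · BA = -340/3]
2. D_y = 8/3  [2·signedArea(DCA) = 88 ∩ DC · BA = -340/3]
   → D = (4, 8/3)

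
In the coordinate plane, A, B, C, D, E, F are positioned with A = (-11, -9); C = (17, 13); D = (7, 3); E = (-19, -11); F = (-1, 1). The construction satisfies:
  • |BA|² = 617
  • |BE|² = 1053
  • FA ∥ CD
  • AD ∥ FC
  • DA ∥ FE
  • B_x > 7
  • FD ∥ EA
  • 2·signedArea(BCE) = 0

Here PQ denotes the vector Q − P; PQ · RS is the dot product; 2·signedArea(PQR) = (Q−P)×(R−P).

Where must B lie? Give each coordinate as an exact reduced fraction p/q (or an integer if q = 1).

B = (8, 7)

1. B_x = 8  [line 24·x + -36·y + 60 = 0 ∩ |BE|² = 1053]
2. B_y = 7  [line 24·x + -36·y + 60 = 0 ∩ |BE|² = 1053]
   → B = (8, 7)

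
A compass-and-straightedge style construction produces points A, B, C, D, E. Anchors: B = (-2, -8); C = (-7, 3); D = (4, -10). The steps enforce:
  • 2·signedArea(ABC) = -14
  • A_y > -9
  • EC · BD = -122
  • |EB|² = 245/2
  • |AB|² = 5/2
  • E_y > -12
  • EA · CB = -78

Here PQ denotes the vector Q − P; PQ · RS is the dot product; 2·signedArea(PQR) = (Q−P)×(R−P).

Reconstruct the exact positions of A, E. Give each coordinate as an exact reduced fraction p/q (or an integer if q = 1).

1. E_x = 17/2  [line -6·x + 2·y + 74 = 0 ∩ |EB|² = 245/2]
2. E_y = -23/2  [line -6·x + 2·y + 74 = 0 ∩ |EB|² = 245/2]
   → E = (17/2, -23/2)
3. A_x = -1/2  [2·signedArea(ABC) = -14 ∩ EA · CB = -78]
4. A_y = -17/2  [2·signedArea(ABC) = -14 ∩ EA · CB = -78]
   → A = (-1/2, -17/2)

A = (-1/2, -17/2)
E = (17/2, -23/2)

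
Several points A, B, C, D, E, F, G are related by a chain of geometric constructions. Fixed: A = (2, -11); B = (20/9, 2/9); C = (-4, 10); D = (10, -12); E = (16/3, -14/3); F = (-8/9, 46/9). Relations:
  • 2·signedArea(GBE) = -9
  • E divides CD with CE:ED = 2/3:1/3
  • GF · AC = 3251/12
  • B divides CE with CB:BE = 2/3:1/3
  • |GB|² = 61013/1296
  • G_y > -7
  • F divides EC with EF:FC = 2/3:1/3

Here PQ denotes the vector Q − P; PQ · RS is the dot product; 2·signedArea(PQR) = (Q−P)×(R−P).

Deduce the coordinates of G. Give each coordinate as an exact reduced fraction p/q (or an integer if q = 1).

G = (9/2, -25/4)

1. G_x = 9/2  [GF · AC = 3251/12 ∩ 2·signedArea(GBE) = -9]
2. G_y = -25/4  [GF · AC = 3251/12 ∩ 2·signedArea(GBE) = -9]
   → G = (9/2, -25/4)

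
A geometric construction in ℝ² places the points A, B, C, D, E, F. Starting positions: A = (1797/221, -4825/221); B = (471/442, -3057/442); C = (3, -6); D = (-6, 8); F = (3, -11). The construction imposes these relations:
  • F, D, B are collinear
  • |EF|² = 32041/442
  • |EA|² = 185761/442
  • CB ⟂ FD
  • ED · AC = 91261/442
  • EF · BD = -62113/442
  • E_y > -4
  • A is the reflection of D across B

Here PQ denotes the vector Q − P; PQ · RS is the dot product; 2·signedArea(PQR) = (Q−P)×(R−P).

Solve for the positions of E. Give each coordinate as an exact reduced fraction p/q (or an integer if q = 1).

1. E_x = -285/442  [ED · AC = 91261/442 ∩ EF · BD = -62113/442]
2. E_y = -1461/442  [ED · AC = 91261/442 ∩ EF · BD = -62113/442]
   → E = (-285/442, -1461/442)

E = (-285/442, -1461/442)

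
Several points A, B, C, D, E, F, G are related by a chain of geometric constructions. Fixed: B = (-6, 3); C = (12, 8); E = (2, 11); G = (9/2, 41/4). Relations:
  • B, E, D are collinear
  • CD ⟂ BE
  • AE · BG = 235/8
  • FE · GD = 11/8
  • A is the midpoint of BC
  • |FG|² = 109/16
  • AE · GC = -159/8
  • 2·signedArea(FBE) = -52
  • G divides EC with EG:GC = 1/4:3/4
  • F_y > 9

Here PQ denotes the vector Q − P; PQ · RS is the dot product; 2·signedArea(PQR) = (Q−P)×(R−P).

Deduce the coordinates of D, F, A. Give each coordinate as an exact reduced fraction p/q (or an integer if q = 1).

1. D_x = 11/2  [B, E, D are collinear ∩ CD ⟂ BE]
2. D_y = 29/2  [B, E, D are collinear ∩ CD ⟂ BE]
   → D = (11/2, 29/2)
3. F_x = 7  [FE · GD = 11/8 ∩ 2·signedArea(FBE) = -52]
4. F_y = 19/2  [FE · GD = 11/8 ∩ 2·signedArea(FBE) = -52]
   → F = (7, 19/2)
5. A_x = 3  [A is the midpoint of BC]
6. A_y = 11/2  [A is the midpoint of BC]
   → A = (3, 11/2)

A = (3, 11/2)
D = (11/2, 29/2)
F = (7, 19/2)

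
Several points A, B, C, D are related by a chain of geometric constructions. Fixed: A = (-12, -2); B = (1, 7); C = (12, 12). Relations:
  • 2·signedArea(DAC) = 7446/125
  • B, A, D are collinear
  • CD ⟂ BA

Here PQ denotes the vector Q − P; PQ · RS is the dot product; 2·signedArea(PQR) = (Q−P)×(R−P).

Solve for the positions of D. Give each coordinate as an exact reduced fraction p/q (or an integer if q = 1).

1. D_x = 1347/125  [B, A, D are collinear ∩ CD ⟂ BA]
2. D_y = 1721/125  [B, A, D are collinear ∩ CD ⟂ BA]
   → D = (1347/125, 1721/125)

D = (1347/125, 1721/125)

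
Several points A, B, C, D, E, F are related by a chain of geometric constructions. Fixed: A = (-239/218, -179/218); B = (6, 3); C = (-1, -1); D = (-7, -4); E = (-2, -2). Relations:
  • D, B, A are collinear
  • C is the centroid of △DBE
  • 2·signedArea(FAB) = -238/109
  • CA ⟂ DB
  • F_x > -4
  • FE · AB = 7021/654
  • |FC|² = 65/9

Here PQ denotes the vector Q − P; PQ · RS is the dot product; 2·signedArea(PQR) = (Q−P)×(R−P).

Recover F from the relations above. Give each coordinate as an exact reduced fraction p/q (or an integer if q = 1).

1. F_x = -10/3  [2·signedArea(FAB) = -238/109 ∩ FE · AB = 7021/654]
2. F_y = -7/3  [2·signedArea(FAB) = -238/109 ∩ FE · AB = 7021/654]
   → F = (-10/3, -7/3)

F = (-10/3, -7/3)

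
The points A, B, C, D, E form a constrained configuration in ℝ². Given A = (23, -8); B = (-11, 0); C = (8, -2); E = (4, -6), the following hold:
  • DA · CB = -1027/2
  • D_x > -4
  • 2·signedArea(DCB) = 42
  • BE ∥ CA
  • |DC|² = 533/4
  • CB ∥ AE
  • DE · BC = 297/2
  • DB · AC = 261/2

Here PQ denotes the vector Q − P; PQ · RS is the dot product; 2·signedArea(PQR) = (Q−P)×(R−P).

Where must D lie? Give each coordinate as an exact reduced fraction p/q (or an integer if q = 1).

1. D_x = -7/2  [DE · BC = 297/2 ∩ 2·signedArea(DCB) = 42]
2. D_y = -3  [DE · BC = 297/2 ∩ 2·signedArea(DCB) = 42]
   → D = (-7/2, -3)

D = (-7/2, -3)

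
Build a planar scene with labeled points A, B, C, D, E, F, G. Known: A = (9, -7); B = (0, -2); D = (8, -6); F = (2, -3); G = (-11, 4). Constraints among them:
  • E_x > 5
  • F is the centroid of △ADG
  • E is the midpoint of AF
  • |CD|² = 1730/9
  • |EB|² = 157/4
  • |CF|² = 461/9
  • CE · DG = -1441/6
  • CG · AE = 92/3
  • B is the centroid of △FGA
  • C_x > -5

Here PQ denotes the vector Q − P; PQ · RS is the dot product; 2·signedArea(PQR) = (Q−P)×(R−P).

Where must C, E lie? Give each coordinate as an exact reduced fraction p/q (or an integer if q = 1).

1. E_x = 11/2  [E is the midpoint of AF]
2. E_y = -5  [E is the midpoint of AF]
   → E = (11/2, -5)
3. C_x = -13/3  [CE · DG = -1441/6 ∩ CG · AE = 92/3]
4. C_y = 1/3  [CE · DG = -1441/6 ∩ CG · AE = 92/3]
   → C = (-13/3, 1/3)

C = (-13/3, 1/3)
E = (11/2, -5)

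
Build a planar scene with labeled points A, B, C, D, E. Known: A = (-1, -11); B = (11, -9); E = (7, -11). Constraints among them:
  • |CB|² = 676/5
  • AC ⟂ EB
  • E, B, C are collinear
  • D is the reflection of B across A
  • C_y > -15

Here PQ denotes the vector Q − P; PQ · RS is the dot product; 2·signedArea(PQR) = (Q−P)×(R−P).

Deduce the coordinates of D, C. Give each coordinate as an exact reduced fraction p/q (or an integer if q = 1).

1. D_x = -13  [D is the reflection of B across A]
2. D_y = -13  [D is the reflection of B across A]
   → D = (-13, -13)
3. C_x = 3/5  [E, B, C are collinear ∩ AC ⟂ EB]
4. C_y = -71/5  [E, B, C are collinear ∩ AC ⟂ EB]
   → C = (3/5, -71/5)

C = (3/5, -71/5)
D = (-13, -13)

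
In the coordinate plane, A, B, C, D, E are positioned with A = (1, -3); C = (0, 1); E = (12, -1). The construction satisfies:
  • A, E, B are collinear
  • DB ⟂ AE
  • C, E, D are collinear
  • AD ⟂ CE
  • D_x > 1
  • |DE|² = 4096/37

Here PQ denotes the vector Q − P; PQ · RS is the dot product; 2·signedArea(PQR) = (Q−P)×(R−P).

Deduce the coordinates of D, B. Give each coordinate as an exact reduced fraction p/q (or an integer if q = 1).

1. D_x = 60/37  [C, E, D are collinear ∩ AD ⟂ CE]
2. D_y = 27/37  [C, E, D are collinear ∩ AD ⟂ CE]
   → D = (60/37, 27/37)
3. B_x = 10444/4625  [A, E, B are collinear ∩ DB ⟂ AE]
4. B_y = -12817/4625  [A, E, B are collinear ∩ DB ⟂ AE]
   → B = (10444/4625, -12817/4625)

B = (10444/4625, -12817/4625)
D = (60/37, 27/37)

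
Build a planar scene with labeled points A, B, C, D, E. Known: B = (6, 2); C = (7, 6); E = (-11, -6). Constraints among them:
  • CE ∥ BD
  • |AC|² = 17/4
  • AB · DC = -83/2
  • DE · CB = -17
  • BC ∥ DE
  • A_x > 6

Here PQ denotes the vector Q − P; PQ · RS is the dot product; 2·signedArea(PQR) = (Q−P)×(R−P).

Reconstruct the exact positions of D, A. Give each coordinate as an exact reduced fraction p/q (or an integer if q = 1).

1. D_x = -12  [BC ∥ DE ∩ CE ∥ BD]
2. D_y = -10  [BC ∥ DE ∩ CE ∥ BD]
   → D = (-12, -10)
3. A_x = 13/2  [line -19·x + -16·y + 375/2 = 0 ∩ |AC|² = 17/4]
4. A_y = 4  [line -19·x + -16·y + 375/2 = 0 ∩ |AC|² = 17/4]
   → A = (13/2, 4)

A = (13/2, 4)
D = (-12, -10)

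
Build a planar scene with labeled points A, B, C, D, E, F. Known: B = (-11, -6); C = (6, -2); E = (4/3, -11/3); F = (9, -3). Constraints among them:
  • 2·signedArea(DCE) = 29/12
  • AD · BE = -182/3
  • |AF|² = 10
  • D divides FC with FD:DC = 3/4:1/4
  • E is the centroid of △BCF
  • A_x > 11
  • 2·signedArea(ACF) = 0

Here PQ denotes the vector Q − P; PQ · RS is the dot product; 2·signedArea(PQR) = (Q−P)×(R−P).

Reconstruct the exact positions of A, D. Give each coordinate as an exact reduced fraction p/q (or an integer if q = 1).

A = (12, -4)
D = (27/4, -9/4)

1. A_x = 12  [line 1·x + 3·y + 0 = 0 ∩ |AF|² = 10]
2. A_y = -4  [line 1·x + 3·y + 0 = 0 ∩ |AF|² = 10]
   → A = (12, -4)
3. D_x = 27/4  [D divides FC with FD:DC = 3/4:1/4]
4. D_y = -9/4  [D divides FC with FD:DC = 3/4:1/4]
   → D = (27/4, -9/4)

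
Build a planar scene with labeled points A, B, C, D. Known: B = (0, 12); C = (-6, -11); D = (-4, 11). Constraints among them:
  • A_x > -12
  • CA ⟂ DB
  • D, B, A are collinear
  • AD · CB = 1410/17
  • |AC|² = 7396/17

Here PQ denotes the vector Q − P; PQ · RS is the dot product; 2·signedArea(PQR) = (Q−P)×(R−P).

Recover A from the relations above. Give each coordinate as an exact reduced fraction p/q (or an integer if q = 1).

1. A_x = -188/17  [D, B, A are collinear ∩ CA ⟂ DB]
2. A_y = 157/17  [D, B, A are collinear ∩ CA ⟂ DB]
   → A = (-188/17, 157/17)

A = (-188/17, 157/17)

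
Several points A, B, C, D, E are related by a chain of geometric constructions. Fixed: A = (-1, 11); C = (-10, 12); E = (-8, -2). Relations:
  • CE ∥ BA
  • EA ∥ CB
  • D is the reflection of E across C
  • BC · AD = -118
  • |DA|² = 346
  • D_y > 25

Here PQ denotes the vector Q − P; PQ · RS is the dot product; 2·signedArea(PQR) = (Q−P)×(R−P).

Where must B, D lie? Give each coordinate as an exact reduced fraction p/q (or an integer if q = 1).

1. B_x = -3  [CE ∥ BA ∩ EA ∥ CB]
2. B_y = 25  [CE ∥ BA ∩ EA ∥ CB]
   → B = (-3, 25)
3. D_x = -12  [D is the reflection of E across C]
4. D_y = 26  [D is the reflection of E across C]
   → D = (-12, 26)

B = (-3, 25)
D = (-12, 26)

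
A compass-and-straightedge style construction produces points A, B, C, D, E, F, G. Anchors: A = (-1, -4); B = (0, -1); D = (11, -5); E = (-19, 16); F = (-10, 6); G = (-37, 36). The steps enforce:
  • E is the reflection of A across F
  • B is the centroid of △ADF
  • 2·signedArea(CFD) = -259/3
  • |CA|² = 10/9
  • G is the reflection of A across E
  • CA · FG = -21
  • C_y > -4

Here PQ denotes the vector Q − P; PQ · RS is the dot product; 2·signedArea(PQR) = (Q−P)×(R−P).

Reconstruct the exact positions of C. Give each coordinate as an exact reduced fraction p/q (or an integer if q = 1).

1. C_x = -2/3  [CA · FG = -21 ∩ 2·signedArea(CFD) = -259/3]
2. C_y = -3  [CA · FG = -21 ∩ 2·signedArea(CFD) = -259/3]
   → C = (-2/3, -3)

C = (-2/3, -3)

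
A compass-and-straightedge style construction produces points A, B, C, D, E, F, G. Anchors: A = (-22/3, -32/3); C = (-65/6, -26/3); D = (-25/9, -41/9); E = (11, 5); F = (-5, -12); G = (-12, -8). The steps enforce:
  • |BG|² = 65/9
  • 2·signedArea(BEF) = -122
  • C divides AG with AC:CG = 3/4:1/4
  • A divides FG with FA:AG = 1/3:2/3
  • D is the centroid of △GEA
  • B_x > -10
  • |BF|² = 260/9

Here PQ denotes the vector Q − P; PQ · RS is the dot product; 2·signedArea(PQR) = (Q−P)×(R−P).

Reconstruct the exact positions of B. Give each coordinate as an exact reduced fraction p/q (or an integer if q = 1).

B = (-29/3, -28/3)

1. B_x = -29/3  [line 17·x + -16·y + 15 = 0 ∩ |BG|² = 65/9]
2. B_y = -28/3  [line 17·x + -16·y + 15 = 0 ∩ |BG|² = 65/9]
   → B = (-29/3, -28/3)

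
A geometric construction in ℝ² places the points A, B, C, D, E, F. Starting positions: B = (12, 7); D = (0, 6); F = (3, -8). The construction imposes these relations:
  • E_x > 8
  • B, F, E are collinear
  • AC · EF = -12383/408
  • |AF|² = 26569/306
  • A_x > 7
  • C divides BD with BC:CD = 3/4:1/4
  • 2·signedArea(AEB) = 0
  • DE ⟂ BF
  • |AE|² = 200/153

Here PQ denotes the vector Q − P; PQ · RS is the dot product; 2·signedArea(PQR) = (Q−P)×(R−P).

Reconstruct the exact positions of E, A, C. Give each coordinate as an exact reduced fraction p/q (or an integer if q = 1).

1. E_x = 285/34  [B, F, E are collinear ∩ DE ⟂ BF]
2. E_y = 33/34  [B, F, E are collinear ∩ DE ⟂ BF]
   → E = (285/34, 33/34)
3. A_x = 265/34  [line -205/34·x + 123/34·y + 1599/34 = 0 ∩ |AF|² = 26569/306]
4. A_y = -1/102  [line -205/34·x + 123/34·y + 1599/34 = 0 ∩ |AF|² = 26569/306]
   → A = (265/34, -1/102)
5. C_x = 3  [C divides BD with BC:CD = 3/4:1/4]
6. C_y = 25/4  [C divides BD with BC:CD = 3/4:1/4]
   → C = (3, 25/4)

A = (265/34, -1/102)
C = (3, 25/4)
E = (285/34, 33/34)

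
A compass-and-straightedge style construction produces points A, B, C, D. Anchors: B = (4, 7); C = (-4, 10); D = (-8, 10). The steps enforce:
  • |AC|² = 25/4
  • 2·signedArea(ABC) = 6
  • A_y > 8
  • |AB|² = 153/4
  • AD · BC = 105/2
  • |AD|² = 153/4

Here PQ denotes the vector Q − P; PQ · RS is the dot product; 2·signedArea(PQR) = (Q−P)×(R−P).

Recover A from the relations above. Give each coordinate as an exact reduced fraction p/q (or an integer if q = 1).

1. A_x = -2  [AD · BC = 105/2 ∩ 2·signedArea(ABC) = 6]
2. A_y = 17/2  [AD · BC = 105/2 ∩ 2·signedArea(ABC) = 6]
   → A = (-2, 17/2)

A = (-2, 17/2)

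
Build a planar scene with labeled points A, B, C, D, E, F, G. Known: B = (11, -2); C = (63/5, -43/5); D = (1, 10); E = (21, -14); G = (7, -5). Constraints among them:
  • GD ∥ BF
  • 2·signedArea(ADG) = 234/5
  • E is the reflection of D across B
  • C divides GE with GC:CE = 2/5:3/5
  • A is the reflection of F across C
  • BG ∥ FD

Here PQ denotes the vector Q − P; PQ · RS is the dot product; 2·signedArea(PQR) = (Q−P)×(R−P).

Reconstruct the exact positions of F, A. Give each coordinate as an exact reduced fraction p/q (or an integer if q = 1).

1. F_x = 5  [BG ∥ FD ∩ GD ∥ BF]
2. F_y = 13  [BG ∥ FD ∩ GD ∥ BF]
   → F = (5, 13)
3. A_x = 101/5  [A is the reflection of F across C]
4. A_y = -151/5  [A is the reflection of F across C]
   → A = (101/5, -151/5)

A = (101/5, -151/5)
F = (5, 13)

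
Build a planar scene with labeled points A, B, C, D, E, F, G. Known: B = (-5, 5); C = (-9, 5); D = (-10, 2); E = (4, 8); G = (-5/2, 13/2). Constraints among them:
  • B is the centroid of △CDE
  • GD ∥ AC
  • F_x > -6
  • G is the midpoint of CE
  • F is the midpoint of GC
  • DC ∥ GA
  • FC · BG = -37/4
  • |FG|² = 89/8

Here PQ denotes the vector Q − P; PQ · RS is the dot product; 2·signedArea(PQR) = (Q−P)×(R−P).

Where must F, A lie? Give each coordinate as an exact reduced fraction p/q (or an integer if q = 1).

A = (-3/2, 19/2)
F = (-23/4, 23/4)

1. F_x = -23/4  [F is the midpoint of GC]
2. F_y = 23/4  [F is the midpoint of GC]
   → F = (-23/4, 23/4)
3. A_x = -3/2  [GD ∥ AC ∩ DC ∥ GA]
4. A_y = 19/2  [GD ∥ AC ∩ DC ∥ GA]
   → A = (-3/2, 19/2)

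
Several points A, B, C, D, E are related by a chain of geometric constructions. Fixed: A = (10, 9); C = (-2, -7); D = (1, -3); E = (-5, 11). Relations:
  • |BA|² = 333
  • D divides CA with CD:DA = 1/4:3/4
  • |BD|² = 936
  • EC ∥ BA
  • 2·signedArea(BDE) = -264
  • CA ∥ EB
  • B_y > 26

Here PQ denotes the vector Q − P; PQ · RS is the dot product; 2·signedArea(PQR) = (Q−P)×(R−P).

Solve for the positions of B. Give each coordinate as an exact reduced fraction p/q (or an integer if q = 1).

B = (7, 27)

1. B_x = 7  [EC ∥ BA ∩ CA ∥ EB]
2. B_y = 27  [EC ∥ BA ∩ CA ∥ EB]
   → B = (7, 27)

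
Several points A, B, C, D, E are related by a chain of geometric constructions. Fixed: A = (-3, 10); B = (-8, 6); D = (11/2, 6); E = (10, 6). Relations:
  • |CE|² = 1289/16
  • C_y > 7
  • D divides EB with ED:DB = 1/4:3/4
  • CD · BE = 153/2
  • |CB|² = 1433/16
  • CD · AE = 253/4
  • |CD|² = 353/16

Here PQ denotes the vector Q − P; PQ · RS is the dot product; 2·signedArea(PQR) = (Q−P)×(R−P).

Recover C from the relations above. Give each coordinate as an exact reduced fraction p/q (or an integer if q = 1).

1. C_x = 5/4  [CD · AE = 253/4 ∩ CD · BE = 153/2]
2. C_y = 8  [CD · AE = 253/4 ∩ CD · BE = 153/2]
   → C = (5/4, 8)

C = (5/4, 8)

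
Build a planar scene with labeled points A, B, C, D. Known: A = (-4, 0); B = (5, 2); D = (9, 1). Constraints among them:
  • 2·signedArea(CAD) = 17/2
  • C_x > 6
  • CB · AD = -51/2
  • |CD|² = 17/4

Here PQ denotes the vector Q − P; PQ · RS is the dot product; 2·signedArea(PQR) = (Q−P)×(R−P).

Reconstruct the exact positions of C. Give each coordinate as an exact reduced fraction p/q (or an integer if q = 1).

1. C_x = 7  [CB · AD = -51/2 ∩ 2·signedArea(CAD) = 17/2]
2. C_y = 3/2  [CB · AD = -51/2 ∩ 2·signedArea(CAD) = 17/2]
   → C = (7, 3/2)

C = (7, 3/2)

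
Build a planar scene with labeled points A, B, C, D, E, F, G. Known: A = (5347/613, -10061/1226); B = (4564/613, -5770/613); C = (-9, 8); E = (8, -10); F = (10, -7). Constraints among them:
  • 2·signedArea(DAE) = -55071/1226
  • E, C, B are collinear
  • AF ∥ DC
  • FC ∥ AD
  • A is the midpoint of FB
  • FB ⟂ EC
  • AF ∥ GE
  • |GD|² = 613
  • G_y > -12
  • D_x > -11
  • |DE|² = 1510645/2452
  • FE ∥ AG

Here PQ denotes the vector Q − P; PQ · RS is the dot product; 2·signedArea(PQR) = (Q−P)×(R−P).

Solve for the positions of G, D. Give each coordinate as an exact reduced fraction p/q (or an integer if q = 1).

D = (-6300/613, 8329/1226)
G = (4121/613, -13739/1226)

1. G_x = 4121/613  [AF ∥ GE ∩ FE ∥ AG]
2. G_y = -13739/1226  [AF ∥ GE ∩ FE ∥ AG]
   → G = (4121/613, -13739/1226)
3. D_x = -6300/613  [AF ∥ DC ∩ FC ∥ AD]
4. D_y = 8329/1226  [AF ∥ DC ∩ FC ∥ AD]
   → D = (-6300/613, 8329/1226)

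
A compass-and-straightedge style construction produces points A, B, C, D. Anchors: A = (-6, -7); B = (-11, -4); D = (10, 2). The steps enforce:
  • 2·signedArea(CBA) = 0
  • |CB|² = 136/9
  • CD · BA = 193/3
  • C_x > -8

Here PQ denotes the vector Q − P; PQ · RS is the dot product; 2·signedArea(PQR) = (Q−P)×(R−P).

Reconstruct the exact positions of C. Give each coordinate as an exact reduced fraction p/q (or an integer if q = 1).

1. C_x = -23/3  [2·signedArea(CBA) = 0 ∩ CD · BA = 193/3]
2. C_y = -6  [2·signedArea(CBA) = 0 ∩ CD · BA = 193/3]
   → C = (-23/3, -6)

C = (-23/3, -6)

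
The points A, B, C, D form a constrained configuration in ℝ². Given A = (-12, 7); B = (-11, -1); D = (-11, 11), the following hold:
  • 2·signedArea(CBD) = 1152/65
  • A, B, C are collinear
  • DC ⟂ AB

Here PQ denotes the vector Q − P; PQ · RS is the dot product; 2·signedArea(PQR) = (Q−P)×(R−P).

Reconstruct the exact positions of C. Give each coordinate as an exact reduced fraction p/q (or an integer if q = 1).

C = (-811/65, 703/65)

1. C_x = -811/65  [A, B, C are collinear ∩ DC ⟂ AB]
2. C_y = 703/65  [A, B, C are collinear ∩ DC ⟂ AB]
   → C = (-811/65, 703/65)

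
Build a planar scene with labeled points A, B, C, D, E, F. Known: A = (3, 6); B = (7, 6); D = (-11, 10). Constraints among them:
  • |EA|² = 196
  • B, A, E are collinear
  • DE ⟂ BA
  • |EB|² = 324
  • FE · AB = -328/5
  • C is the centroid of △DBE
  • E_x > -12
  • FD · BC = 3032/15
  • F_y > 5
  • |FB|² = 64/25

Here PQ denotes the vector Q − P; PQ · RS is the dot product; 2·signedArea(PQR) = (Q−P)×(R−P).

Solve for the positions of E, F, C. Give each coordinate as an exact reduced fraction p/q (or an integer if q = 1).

C = (-5, 22/3)
E = (-11, 6)
F = (27/5, 6)

1. E_x = -11  [B, A, E are collinear ∩ DE ⟂ BA]
2. E_y = 6  [B, A, E are collinear ∩ DE ⟂ BA]
   → E = (-11, 6)
3. F_x = 27/5  [FE · AB = -328/5]
4. F_y = 6  [|FB|² = 64/25]
   → F = (27/5, 6)
5. C_x = -5  [FD · BC = 3032/15 ∩ C is the centroid of △DBE]
6. C_y = 22/3  [FD · BC = 3032/15 ∩ C is the centroid of △DBE]
   → C = (-5, 22/3)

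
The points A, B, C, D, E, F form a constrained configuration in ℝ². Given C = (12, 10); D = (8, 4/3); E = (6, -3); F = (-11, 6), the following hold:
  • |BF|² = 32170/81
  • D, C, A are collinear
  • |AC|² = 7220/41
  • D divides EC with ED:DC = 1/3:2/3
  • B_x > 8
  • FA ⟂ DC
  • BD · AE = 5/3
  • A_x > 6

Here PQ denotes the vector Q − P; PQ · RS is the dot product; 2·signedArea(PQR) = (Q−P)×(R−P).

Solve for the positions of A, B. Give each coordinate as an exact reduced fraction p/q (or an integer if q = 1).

A = (264/41, -84/41)
B = (26/3, 25/9)

1. A_x = 264/41  [D, C, A are collinear ∩ FA ⟂ DC]
2. A_y = -84/41  [D, C, A are collinear ∩ FA ⟂ DC]
   → A = (264/41, -84/41)
3. B_x = 26/3  [line 18/41·x + 39/41·y + -793/123 = 0 ∩ |BF|² = 32170/81]
4. B_y = 25/9  [line 18/41·x + 39/41·y + -793/123 = 0 ∩ |BF|² = 32170/81]
   → B = (26/3, 25/9)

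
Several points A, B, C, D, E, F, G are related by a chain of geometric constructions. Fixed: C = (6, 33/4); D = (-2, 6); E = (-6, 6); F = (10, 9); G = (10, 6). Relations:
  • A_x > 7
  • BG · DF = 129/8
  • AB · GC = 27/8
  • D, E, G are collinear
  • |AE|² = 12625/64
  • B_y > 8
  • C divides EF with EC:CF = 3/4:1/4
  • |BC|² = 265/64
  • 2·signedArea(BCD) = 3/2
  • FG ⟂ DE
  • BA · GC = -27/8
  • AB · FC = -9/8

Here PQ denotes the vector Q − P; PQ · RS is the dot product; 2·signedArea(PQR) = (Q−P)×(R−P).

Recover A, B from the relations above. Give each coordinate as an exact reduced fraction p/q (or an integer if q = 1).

1. B_x = 8  [2·signedArea(BCD) = 3/2 ∩ BG · DF = 129/8]
2. B_y = 69/8  [2·signedArea(BCD) = 3/2 ∩ BG · DF = 129/8]
   → B = (8, 69/8)
3. A_x = 8  [AB · GC = 27/8 ∩ AB · FC = -9/8]
4. A_y = 57/8  [AB · GC = 27/8 ∩ AB · FC = -9/8]
   → A = (8, 57/8)

A = (8, 57/8)
B = (8, 69/8)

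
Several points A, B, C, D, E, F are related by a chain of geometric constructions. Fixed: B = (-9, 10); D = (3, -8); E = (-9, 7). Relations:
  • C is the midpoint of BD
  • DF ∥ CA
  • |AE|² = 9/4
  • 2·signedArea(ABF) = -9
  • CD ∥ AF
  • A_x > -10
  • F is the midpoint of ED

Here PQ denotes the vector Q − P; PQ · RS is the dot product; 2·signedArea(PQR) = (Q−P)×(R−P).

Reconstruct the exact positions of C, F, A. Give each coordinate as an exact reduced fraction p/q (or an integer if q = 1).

1. C_x = -3  [C is the midpoint of BD]
2. C_y = 1  [C is the midpoint of BD]
   → C = (-3, 1)
3. F_x = -3  [F is the midpoint of ED]
4. F_y = -1/2  [F is the midpoint of ED]
   → F = (-3, -1/2)
5. A_x = -9  [CD ∥ AF ∩ DF ∥ CA]
6. A_y = 17/2  [CD ∥ AF ∩ DF ∥ CA]
   → A = (-9, 17/2)

A = (-9, 17/2)
C = (-3, 1)
F = (-3, -1/2)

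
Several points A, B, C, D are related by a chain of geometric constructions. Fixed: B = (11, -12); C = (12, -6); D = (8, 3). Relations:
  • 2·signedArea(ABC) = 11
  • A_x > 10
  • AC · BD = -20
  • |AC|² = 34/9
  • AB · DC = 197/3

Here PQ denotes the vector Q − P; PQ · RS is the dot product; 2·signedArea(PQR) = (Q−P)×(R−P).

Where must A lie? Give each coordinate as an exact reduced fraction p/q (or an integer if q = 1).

A = (31/3, -5)

1. A_x = 31/3  [AB · DC = 197/3 ∩ 2·signedArea(ABC) = 11]
2. A_y = -5  [AB · DC = 197/3 ∩ 2·signedArea(ABC) = 11]
   → A = (31/3, -5)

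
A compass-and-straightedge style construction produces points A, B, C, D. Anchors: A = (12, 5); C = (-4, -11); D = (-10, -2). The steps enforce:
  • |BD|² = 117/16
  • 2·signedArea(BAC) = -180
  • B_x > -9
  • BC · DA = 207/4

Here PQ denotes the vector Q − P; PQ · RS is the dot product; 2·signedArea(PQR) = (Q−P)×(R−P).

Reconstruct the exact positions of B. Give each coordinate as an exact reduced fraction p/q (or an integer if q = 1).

1. B_x = -17/2  [2·signedArea(BAC) = -180 ∩ BC · DA = 207/4]
2. B_y = -17/4  [2·signedArea(BAC) = -180 ∩ BC · DA = 207/4]
   → B = (-17/2, -17/4)

B = (-17/2, -17/4)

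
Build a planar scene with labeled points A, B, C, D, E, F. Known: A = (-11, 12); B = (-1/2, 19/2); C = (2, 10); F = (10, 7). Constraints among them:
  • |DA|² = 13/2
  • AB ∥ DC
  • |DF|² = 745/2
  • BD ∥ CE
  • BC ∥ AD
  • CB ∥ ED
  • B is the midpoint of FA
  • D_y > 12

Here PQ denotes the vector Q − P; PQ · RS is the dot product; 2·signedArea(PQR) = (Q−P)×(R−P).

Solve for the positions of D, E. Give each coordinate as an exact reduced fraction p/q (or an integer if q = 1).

D = (-17/2, 25/2)
E = (-6, 13)

1. D_x = -17/2  [AB ∥ DC ∩ BC ∥ AD]
2. D_y = 25/2  [AB ∥ DC ∩ BC ∥ AD]
   → D = (-17/2, 25/2)
3. E_x = -6  [CB ∥ ED ∩ BD ∥ CE]
4. E_y = 13  [CB ∥ ED ∩ BD ∥ CE]
   → E = (-6, 13)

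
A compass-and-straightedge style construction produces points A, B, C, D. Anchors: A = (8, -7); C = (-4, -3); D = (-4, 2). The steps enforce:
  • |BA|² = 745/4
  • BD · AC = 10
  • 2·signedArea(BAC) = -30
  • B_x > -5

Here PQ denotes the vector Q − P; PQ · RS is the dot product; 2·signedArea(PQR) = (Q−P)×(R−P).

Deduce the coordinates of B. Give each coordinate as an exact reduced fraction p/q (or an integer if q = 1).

B = (-4, -1/2)

1. B_x = -4  [2·signedArea(BAC) = -30 ∩ BD · AC = 10]
2. B_y = -1/2  [2·signedArea(BAC) = -30 ∩ BD · AC = 10]
   → B = (-4, -1/2)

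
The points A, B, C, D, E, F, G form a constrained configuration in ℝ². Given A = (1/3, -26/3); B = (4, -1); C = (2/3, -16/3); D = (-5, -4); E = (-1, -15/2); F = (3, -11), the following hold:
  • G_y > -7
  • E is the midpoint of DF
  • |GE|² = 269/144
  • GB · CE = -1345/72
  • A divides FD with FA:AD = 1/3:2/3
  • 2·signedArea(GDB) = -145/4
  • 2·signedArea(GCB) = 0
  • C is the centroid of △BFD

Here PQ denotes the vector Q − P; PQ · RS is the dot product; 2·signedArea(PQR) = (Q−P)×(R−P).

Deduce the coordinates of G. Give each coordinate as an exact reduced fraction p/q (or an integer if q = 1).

G = (-1/6, -77/12)

1. G_x = -1/6  [2·signedArea(GCB) = 0 ∩ 2·signedArea(GDB) = -145/4]
2. G_y = -77/12  [2·signedArea(GCB) = 0 ∩ 2·signedArea(GDB) = -145/4]
   → G = (-1/6, -77/12)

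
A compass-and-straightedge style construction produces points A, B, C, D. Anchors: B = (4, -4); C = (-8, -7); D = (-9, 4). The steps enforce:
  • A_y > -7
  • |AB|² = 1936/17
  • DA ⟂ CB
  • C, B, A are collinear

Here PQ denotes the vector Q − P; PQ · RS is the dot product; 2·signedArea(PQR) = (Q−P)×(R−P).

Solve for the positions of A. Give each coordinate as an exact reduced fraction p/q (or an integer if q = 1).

1. A_x = -108/17  [C, B, A are collinear ∩ DA ⟂ CB]
2. A_y = -112/17  [C, B, A are collinear ∩ DA ⟂ CB]
   → A = (-108/17, -112/17)

A = (-108/17, -112/17)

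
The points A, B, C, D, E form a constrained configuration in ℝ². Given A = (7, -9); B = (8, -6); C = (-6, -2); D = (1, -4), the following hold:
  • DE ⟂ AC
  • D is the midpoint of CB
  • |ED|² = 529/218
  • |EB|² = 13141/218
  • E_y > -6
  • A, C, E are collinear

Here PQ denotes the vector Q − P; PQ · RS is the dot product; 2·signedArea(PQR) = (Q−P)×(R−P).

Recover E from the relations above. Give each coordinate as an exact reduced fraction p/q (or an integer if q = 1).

1. E_x = 57/218  [A, C, E are collinear ∩ DE ⟂ AC]
2. E_y = -1171/218  [A, C, E are collinear ∩ DE ⟂ AC]
   → E = (57/218, -1171/218)

E = (57/218, -1171/218)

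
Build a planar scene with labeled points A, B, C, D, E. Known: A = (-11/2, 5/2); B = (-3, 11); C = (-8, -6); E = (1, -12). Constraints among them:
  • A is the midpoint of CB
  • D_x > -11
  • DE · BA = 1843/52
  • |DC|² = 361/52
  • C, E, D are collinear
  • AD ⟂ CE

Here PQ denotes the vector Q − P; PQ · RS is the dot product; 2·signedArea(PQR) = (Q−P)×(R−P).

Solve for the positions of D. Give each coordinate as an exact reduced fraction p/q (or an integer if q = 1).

1. D_x = -265/26  [C, E, D are collinear ∩ AD ⟂ CE]
2. D_y = -59/13  [C, E, D are collinear ∩ AD ⟂ CE]
   → D = (-265/26, -59/13)

D = (-265/26, -59/13)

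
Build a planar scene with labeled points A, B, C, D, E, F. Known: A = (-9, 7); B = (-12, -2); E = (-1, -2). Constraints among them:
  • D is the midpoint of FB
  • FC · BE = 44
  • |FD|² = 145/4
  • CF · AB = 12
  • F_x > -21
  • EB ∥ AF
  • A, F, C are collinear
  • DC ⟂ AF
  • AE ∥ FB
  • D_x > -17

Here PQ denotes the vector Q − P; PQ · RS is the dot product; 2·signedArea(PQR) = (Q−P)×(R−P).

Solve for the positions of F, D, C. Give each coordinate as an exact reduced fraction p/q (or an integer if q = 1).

C = (-16, 7)
D = (-16, 5/2)
F = (-20, 7)

1. F_x = -20  [AE ∥ FB ∩ EB ∥ AF]
2. F_y = 7  [AE ∥ FB ∩ EB ∥ AF]
   → F = (-20, 7)
3. D_x = -16  [D is the midpoint of FB]
4. D_y = 5/2  [D is the midpoint of FB]
   → D = (-16, 5/2)
5. C_x = -16  [A, F, C are collinear ∩ DC ⟂ AF]
6. C_y = 7  [A, F, C are collinear ∩ DC ⟂ AF]
   → C = (-16, 7)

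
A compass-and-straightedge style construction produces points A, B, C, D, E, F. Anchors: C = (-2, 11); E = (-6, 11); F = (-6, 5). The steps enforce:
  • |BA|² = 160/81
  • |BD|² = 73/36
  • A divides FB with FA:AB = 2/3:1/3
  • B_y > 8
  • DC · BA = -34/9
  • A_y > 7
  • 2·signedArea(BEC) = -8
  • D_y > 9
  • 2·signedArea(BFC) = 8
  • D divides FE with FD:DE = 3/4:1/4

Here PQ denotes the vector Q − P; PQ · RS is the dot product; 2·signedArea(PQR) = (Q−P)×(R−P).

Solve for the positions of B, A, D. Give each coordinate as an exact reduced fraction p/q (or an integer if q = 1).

A = (-46/9, 23/3)
B = (-14/3, 9)
D = (-6, 19/2)

1. B_x = -14/3  [2·signedArea(BFC) = 8 ∩ 2·signedArea(BEC) = -8]
2. B_y = 9  [2·signedArea(BFC) = 8 ∩ 2·signedArea(BEC) = -8]
   → B = (-14/3, 9)
3. A_x = -46/9  [A divides FB with FA:AB = 2/3:1/3]
4. A_y = 23/3  [A divides FB with FA:AB = 2/3:1/3]
   → A = (-46/9, 23/3)
5. D_x = -6  [D divides FE with FD:DE = 3/4:1/4]
6. D_y = 19/2  [D divides FE with FD:DE = 3/4:1/4]
   → D = (-6, 19/2)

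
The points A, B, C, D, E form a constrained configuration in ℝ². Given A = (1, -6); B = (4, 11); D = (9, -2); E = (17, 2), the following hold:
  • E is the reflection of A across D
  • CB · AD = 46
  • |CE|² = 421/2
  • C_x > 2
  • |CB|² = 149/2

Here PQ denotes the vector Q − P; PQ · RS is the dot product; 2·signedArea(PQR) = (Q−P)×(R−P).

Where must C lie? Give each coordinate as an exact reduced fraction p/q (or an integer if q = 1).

1. C_x = 5/2  [line -8·x + -4·y + 30 = 0 ∩ |CB|² = 149/2]
2. C_y = 5/2  [line -8·x + -4·y + 30 = 0 ∩ |CB|² = 149/2]
   → C = (5/2, 5/2)

C = (5/2, 5/2)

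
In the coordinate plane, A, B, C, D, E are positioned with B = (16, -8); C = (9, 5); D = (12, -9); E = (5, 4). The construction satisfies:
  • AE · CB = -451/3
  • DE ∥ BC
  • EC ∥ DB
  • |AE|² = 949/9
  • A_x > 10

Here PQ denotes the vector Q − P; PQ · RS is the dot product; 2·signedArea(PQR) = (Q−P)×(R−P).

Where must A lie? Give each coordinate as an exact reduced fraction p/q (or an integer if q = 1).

A = (11, -13/3)

1. A_x = 11  [line -7·x + 13·y + 400/3 = 0 ∩ |AE|² = 949/9]
2. A_y = -13/3  [line -7·x + 13·y + 400/3 = 0 ∩ |AE|² = 949/9]
   → A = (11, -13/3)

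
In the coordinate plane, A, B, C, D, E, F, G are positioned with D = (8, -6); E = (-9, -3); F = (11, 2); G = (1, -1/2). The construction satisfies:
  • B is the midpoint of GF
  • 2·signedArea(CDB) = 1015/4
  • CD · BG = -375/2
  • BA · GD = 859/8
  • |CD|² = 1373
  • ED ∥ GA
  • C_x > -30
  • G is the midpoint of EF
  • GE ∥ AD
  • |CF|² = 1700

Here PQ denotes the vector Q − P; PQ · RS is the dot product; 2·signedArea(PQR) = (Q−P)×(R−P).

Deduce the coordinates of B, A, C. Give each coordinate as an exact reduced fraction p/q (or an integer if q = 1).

1. B_x = 6  [B is the midpoint of GF]
2. B_y = 3/4  [B is the midpoint of GF]
   → B = (6, 3/4)
3. A_x = 18  [GE ∥ AD ∩ ED ∥ GA]
4. A_y = -7/2  [GE ∥ AD ∩ ED ∥ GA]
   → A = (18, -7/2)
5. C_x = -29  [2·signedArea(CDB) = 1015/4 ∩ CD · BG = -375/2]
6. C_y = -8  [2·signedArea(CDB) = 1015/4 ∩ CD · BG = -375/2]
   → C = (-29, -8)

A = (18, -7/2)
B = (6, 3/4)
C = (-29, -8)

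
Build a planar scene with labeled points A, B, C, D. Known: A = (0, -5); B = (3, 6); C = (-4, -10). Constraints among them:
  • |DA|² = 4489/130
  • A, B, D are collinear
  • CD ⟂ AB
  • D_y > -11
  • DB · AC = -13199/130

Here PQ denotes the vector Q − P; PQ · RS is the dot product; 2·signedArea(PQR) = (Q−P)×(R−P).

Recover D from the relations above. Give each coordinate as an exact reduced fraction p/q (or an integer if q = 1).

D = (-201/130, -1387/130)

1. D_x = -201/130  [A, B, D are collinear ∩ CD ⟂ AB]
2. D_y = -1387/130  [A, B, D are collinear ∩ CD ⟂ AB]
   → D = (-201/130, -1387/130)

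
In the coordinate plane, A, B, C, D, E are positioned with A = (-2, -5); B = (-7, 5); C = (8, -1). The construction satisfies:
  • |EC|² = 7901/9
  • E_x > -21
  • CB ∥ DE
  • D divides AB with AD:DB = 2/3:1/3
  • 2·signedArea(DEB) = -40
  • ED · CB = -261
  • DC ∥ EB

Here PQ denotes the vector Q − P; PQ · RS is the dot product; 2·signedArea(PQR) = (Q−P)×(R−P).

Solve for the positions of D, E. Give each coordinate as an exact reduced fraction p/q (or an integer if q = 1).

D = (-16/3, 5/3)
E = (-61/3, 23/3)

1. D_x = -16/3  [D divides AB with AD:DB = 2/3:1/3]
2. D_y = 5/3  [D divides AB with AD:DB = 2/3:1/3]
   → D = (-16/3, 5/3)
3. E_x = -61/3  [DC ∥ EB ∩ CB ∥ DE]
4. E_y = 23/3  [DC ∥ EB ∩ CB ∥ DE]
   → E = (-61/3, 23/3)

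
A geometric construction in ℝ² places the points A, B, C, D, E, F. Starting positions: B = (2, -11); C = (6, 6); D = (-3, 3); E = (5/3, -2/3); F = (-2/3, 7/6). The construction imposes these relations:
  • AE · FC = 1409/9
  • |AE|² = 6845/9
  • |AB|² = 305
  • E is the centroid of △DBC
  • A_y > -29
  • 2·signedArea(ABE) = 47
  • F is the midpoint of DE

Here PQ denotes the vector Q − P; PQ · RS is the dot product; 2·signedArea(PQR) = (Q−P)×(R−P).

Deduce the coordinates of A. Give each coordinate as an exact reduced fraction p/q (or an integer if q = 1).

1. A_x = -2  [AE · FC = 1409/9 ∩ 2·signedArea(ABE) = 47]
2. A_y = -28  [AE · FC = 1409/9 ∩ 2·signedArea(ABE) = 47]
   → A = (-2, -28)

A = (-2, -28)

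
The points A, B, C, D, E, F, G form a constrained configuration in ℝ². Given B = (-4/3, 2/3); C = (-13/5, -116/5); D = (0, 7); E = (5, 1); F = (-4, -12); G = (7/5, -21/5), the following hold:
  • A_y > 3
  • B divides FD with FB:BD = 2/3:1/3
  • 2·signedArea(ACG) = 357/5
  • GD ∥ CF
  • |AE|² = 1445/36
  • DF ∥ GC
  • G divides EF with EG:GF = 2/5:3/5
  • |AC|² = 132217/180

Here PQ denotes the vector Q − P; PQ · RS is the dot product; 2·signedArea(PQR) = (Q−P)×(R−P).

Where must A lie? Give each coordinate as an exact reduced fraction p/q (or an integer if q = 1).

1. A_x = -2/3  [line -19·x + 4·y + -28 = 0 ∩ |AC|² = 132217/180]
2. A_y = 23/6  [line -19·x + 4·y + -28 = 0 ∩ |AC|² = 132217/180]
   → A = (-2/3, 23/6)

A = (-2/3, 23/6)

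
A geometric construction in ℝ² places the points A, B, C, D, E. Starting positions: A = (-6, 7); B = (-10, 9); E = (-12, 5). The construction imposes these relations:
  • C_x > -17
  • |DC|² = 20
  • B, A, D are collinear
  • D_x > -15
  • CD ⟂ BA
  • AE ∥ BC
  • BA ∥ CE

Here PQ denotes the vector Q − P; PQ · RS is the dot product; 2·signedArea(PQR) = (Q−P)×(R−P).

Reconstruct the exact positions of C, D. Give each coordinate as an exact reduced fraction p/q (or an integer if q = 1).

C = (-16, 7)
D = (-14, 11)

1. C_x = -16  [BA ∥ CE ∩ AE ∥ BC]
2. C_y = 7  [BA ∥ CE ∩ AE ∥ BC]
   → C = (-16, 7)
3. D_x = -14  [B, A, D are collinear ∩ CD ⟂ BA]
4. D_y = 11  [B, A, D are collinear ∩ CD ⟂ BA]
   → D = (-14, 11)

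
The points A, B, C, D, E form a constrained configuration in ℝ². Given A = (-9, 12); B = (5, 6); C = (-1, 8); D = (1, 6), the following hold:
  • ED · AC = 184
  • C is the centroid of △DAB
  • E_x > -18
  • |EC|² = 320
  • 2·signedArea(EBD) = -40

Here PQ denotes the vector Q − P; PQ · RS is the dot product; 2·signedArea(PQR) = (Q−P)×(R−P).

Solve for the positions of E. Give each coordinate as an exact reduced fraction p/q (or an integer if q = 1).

E = (-17, 16)

1. E_x = -17  [2·signedArea(EBD) = -40 ∩ ED · AC = 184]
2. E_y = 16  [2·signedArea(EBD) = -40 ∩ ED · AC = 184]
   → E = (-17, 16)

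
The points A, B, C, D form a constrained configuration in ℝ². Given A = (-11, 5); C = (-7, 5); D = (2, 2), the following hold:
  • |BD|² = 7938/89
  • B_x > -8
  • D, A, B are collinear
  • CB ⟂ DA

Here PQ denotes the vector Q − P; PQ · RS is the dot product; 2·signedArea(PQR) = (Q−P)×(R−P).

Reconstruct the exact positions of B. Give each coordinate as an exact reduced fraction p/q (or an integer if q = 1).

1. B_x = -641/89  [D, A, B are collinear ∩ CB ⟂ DA]
2. B_y = 367/89  [D, A, B are collinear ∩ CB ⟂ DA]
   → B = (-641/89, 367/89)

B = (-641/89, 367/89)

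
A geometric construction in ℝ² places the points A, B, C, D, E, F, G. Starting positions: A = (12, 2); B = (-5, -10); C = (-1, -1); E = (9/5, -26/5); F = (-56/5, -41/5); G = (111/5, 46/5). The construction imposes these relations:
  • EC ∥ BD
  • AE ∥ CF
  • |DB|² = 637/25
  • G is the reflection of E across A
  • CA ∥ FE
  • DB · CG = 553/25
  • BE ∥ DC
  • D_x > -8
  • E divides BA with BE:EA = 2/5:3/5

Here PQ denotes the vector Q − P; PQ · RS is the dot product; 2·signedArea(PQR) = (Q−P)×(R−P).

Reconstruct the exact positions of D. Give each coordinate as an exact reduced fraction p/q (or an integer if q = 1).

1. D_x = -39/5  [BE ∥ DC ∩ EC ∥ BD]
2. D_y = -29/5  [BE ∥ DC ∩ EC ∥ BD]
   → D = (-39/5, -29/5)

D = (-39/5, -29/5)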